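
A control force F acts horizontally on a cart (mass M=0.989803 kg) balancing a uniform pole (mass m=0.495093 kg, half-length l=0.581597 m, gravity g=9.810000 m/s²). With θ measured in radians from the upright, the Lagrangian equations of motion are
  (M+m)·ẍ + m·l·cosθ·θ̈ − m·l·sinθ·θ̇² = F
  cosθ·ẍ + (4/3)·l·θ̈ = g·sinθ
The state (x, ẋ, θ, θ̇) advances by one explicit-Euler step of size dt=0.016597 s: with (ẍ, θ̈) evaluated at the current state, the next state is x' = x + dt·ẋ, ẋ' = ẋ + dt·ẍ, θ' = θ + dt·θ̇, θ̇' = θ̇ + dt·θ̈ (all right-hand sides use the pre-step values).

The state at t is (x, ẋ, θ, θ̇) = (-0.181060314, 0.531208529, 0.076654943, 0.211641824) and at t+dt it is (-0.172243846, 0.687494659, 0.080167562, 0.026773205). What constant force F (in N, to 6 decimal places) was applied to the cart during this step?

ẍ = (ẋ'−ẋ)/dt = (0.687494659−0.531208529)/0.016597 = 9.416529
θ̈ = (θ̇'−θ̇)/dt = (0.026773205−0.211641824)/0.016597 = -11.138677
sinθ=0.076580, cosθ=0.997063
F = (M+m)·ẍ + m·l·cosθ·θ̈ − m·l·sinθ·θ̇² = 13.982566 + -3.197903 − 0.000988 = 10.783675

F = 10.783675 N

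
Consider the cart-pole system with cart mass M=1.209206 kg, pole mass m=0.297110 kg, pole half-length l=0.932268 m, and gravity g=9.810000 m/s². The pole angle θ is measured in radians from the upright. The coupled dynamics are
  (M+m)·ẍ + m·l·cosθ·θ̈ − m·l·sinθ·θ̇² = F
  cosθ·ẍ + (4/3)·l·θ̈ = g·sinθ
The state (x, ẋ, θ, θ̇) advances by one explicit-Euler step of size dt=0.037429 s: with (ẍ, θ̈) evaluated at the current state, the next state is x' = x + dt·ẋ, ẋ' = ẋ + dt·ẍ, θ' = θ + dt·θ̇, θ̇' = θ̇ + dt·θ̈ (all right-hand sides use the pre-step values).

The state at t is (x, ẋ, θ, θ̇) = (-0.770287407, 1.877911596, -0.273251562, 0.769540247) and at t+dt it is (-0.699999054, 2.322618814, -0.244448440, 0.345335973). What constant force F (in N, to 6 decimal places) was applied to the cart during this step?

F = 14.918568 N

ẍ = (ẋ'−ẋ)/dt = (2.322618814−1.877911596)/0.037429 = 11.881355
θ̈ = (θ̇'−θ̇)/dt = (0.345335973−0.769540247)/0.037429 = -11.333572
sinθ=-0.269864, cosθ=0.962899
F = (M+m)·ẍ + m·l·cosθ·θ̈ − m·l·sinθ·θ̇² = 17.897074 + -3.022772 − -0.044265 = 14.918568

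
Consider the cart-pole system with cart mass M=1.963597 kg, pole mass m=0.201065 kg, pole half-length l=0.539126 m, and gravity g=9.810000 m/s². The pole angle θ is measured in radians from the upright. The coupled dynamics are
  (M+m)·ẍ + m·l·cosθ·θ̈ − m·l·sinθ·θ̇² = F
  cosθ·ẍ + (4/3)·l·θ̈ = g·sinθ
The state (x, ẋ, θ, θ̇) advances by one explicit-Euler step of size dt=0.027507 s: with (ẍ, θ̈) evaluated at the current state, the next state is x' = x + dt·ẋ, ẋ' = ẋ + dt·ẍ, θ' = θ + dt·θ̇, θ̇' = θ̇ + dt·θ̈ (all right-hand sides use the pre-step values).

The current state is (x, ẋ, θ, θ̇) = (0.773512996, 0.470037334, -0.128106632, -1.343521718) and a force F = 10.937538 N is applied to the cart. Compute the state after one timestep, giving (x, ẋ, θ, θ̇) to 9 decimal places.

(0.786442313, 0.621465003, -0.165062884, -1.600411238)

sinθ=-0.127756520, cosθ=0.991805561
temp = (F + m·l·θ̇²·sinθ)/(M+m) = (10.937538 + -0.024997652)/2.164662 = 5.041221377
θ̈ = (g·sinθ − cosθ·temp)/(l·(4/3 − m·cos²θ/(M+m))) = -9.339059891
ẍ = temp − m·l·θ̈·cosθ/(M+m) = 5.505059415
Euler: x'=0.773512996+0.027507·0.470037334=0.786442313, ẋ'=0.470037334+0.027507·5.505059415=0.621465003
       θ'=-0.128106632+0.027507·-1.343521718=-0.165062884, θ̇'=-1.343521718+0.027507·-9.339059891=-1.600411238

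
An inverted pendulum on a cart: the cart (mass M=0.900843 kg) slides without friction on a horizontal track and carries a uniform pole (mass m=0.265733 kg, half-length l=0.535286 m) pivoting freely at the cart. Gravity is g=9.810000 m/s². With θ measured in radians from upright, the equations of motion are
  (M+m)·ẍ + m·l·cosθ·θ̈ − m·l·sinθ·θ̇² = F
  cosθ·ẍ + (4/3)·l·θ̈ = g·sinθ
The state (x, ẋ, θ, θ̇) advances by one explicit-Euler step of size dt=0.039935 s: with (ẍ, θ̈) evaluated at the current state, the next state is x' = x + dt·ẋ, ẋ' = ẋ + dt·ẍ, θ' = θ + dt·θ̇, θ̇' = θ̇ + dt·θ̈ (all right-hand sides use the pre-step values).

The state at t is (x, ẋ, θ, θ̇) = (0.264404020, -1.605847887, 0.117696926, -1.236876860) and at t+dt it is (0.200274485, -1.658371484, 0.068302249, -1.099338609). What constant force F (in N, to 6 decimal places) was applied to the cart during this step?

F = -1.073362 N

ẍ = (ẋ'−ẋ)/dt = (-1.658371484−-1.605847887)/0.039935 = -1.315227
θ̈ = (θ̇'−θ̇)/dt = (-1.099338609−-1.236876860)/0.039935 = 3.444053
sinθ=0.117425, cosθ=0.993082
F = (M+m)·ẍ + m·l·cosθ·θ̈ − m·l·sinθ·θ̇² = -1.534312 + 0.486504 − 0.025553 = -1.073362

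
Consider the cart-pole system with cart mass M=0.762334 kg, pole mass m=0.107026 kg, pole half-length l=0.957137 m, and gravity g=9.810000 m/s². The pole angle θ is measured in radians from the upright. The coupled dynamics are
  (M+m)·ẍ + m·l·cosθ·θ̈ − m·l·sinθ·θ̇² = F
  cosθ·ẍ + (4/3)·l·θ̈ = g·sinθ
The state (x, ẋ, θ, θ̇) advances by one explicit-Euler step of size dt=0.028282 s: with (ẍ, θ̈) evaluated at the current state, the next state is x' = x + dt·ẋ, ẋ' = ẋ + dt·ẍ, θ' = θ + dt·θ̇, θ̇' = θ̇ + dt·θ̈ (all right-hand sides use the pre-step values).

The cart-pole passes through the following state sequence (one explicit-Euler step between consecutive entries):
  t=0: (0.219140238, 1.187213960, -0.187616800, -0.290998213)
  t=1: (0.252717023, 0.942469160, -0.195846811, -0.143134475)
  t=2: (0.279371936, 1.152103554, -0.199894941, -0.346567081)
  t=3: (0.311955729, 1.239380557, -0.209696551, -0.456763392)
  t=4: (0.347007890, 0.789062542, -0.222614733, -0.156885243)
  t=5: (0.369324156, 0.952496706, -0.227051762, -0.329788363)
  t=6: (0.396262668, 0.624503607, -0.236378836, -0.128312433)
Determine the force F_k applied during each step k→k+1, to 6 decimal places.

step 0→1:
  ẍ = (ẋ'−ẋ)/dt = (0.942469160−1.187213960)/0.028282 = -8.653730
  θ̈ = (θ̇'−θ̇)/dt = (-0.143134475−-0.290998213)/0.028282 = 5.228192
  sinθ=-0.186518, cosθ=0.982452
  F = (M+m)·ẍ + m·l·cosθ·θ̈ − m·l·sinθ·θ̇² = -7.523207 + 0.526170 − -0.001618 = -6.995419
step 1→2:
  ẍ = (ẋ'−ẋ)/dt = (1.152103554−0.942469160)/0.028282 = 7.412290
  θ̈ = (θ̇'−θ̇)/dt = (-0.346567081−-0.143134475)/0.028282 = -7.193006
  sinθ=-0.194597, cosθ=0.980883
  F = (M+m)·ẍ + m·l·cosθ·θ̈ − m·l·sinθ·θ̇² = 6.443949 + -0.722755 − -0.000408 = 5.721602
step 2→3:
  ẍ = (ẋ'−ẋ)/dt = (1.239380557−1.152103554)/0.028282 = 3.085956
  θ̈ = (θ̇'−θ̇)/dt = (-0.456763392−-0.346567081)/0.028282 = -3.896341
  sinθ=-0.198566, cosθ=0.980087
  F = (M+m)·ẍ + m·l·cosθ·θ̈ − m·l·sinθ·θ̇² = 2.682807 + -0.391188 − -0.002443 = 2.294062
step 3→4:
  ẍ = (ẋ'−ẋ)/dt = (0.789062542−1.239380557)/0.028282 = -15.922425
  θ̈ = (θ̇'−θ̇)/dt = (-0.156885243−-0.456763392)/0.028282 = 10.603145
  sinθ=-0.208163, cosθ=0.978094
  F = (M+m)·ẍ + m·l·cosθ·θ̈ − m·l·sinθ·θ̇² = -13.842319 + 1.062377 − -0.004449 = -12.775493
step 4→5:
  ẍ = (ẋ'−ẋ)/dt = (0.952496706−0.789062542)/0.028282 = 5.778734
  θ̈ = (θ̇'−θ̇)/dt = (-0.329788363−-0.156885243)/0.028282 = -6.113539
  sinθ=-0.220781, cosθ=0.975324
  F = (M+m)·ẍ + m·l·cosθ·θ̈ − m·l·sinθ·θ̇² = 5.023800 + -0.610808 − -0.000557 = 4.413549
step 5→6:
  ẍ = (ẋ'−ẋ)/dt = (0.624503607−0.952496706)/0.028282 = -11.597238
  θ̈ = (θ̇'−θ̇)/dt = (-0.128312433−-0.329788363)/0.028282 = 7.123822
  sinθ=-0.225106, cosθ=0.974334
  F = (M+m)·ẍ + m·l·cosθ·θ̈ − m·l·sinθ·θ̇² = -10.082175 + 0.711024 − -0.002508 = -9.368643

F_0 = -6.995419 N
F_1 = 5.721602 N
F_2 = 2.294062 N
F_3 = -12.775493 N
F_4 = 4.413549 N
F_5 = -9.368643 N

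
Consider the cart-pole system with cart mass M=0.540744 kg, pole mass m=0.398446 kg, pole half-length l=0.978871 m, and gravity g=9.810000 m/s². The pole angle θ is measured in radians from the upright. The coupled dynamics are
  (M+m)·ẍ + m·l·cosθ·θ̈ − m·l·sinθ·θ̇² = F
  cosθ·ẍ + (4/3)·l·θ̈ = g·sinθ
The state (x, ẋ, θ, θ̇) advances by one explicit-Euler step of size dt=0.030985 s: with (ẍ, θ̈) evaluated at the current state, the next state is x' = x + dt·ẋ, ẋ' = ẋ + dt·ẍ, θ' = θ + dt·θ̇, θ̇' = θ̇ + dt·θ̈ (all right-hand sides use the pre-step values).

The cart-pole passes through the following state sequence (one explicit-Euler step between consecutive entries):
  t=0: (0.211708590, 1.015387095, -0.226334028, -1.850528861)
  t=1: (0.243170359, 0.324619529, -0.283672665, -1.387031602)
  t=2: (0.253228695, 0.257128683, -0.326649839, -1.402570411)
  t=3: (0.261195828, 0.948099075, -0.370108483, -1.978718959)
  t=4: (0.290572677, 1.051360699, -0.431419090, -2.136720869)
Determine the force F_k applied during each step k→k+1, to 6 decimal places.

step 0→1:
  ẍ = (ẋ'−ẋ)/dt = (0.324619529−1.015387095)/0.030985 = -22.293612
  θ̈ = (θ̇'−θ̇)/dt = (-1.387031602−-1.850528861)/0.030985 = 14.958763
  sinθ=-0.224407, cosθ=0.974496
  F = (M+m)·ẍ + m·l·cosθ·θ̈ − m·l·sinθ·θ̇² = -20.937937 + 5.685524 − -0.299724 = -14.952689
step 1→2:
  ẍ = (ẋ'−ẋ)/dt = (0.257128683−0.324619529)/0.030985 = -2.178178
  θ̈ = (θ̇'−θ̇)/dt = (-1.402570411−-1.387031602)/0.030985 = -0.501495
  sinθ=-0.279883, cosθ=0.960034
  F = (M+m)·ẍ + m·l·cosθ·θ̈ − m·l·sinθ·θ̇² = -2.045723 + -0.187779 − -0.210012 = -2.023490
step 2→3:
  ẍ = (ẋ'−ẋ)/dt = (0.948099075−0.257128683)/0.030985 = 22.300158
  θ̈ = (θ̇'−θ̇)/dt = (-1.978718959−-1.402570411)/0.030985 = -18.594434
  sinθ=-0.320872, cosθ=0.947123
  F = (M+m)·ẍ + m·l·cosθ·θ̈ − m·l·sinθ·θ̇² = 20.944085 + -6.868851 − -0.246193 = 14.321427
step 3→4:
  ẍ = (ẋ'−ẋ)/dt = (1.051360699−0.948099075)/0.030985 = 3.332633
  θ̈ = (θ̇'−θ̇)/dt = (-2.136720869−-1.978718959)/0.030985 = -5.099303
  sinθ=-0.361717, cosθ=0.932288
  F = (M+m)·ẍ + m·l·cosθ·θ̈ − m·l·sinθ·θ̇² = 3.129975 + -1.854197 − -0.552372 = 1.828150

F_0 = -14.952689 N
F_1 = -2.023490 N
F_2 = 14.321427 N
F_3 = 1.828150 N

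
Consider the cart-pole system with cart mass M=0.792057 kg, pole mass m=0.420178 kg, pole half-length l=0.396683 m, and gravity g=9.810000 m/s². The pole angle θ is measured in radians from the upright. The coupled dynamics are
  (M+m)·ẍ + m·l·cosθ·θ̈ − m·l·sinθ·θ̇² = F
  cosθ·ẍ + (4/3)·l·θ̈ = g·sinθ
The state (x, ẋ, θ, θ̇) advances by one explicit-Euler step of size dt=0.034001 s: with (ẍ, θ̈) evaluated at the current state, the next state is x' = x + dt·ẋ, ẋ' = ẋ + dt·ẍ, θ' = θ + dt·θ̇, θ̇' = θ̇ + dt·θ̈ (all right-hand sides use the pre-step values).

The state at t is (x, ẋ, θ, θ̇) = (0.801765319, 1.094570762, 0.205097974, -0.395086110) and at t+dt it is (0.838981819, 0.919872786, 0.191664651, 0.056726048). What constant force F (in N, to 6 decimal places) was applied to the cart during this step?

ẍ = (ẋ'−ẋ)/dt = (0.919872786−1.094570762)/0.034001 = -5.138025
θ̈ = (θ̇'−θ̇)/dt = (0.056726048−-0.395086110)/0.034001 = 13.288202
sinθ=0.203663, cosθ=0.979041
F = (M+m)·ẍ + m·l·cosθ·θ̈ − m·l·sinθ·θ̇² = -6.228493 + 2.168423 − 0.005299 = -4.065369

F = -4.065369 N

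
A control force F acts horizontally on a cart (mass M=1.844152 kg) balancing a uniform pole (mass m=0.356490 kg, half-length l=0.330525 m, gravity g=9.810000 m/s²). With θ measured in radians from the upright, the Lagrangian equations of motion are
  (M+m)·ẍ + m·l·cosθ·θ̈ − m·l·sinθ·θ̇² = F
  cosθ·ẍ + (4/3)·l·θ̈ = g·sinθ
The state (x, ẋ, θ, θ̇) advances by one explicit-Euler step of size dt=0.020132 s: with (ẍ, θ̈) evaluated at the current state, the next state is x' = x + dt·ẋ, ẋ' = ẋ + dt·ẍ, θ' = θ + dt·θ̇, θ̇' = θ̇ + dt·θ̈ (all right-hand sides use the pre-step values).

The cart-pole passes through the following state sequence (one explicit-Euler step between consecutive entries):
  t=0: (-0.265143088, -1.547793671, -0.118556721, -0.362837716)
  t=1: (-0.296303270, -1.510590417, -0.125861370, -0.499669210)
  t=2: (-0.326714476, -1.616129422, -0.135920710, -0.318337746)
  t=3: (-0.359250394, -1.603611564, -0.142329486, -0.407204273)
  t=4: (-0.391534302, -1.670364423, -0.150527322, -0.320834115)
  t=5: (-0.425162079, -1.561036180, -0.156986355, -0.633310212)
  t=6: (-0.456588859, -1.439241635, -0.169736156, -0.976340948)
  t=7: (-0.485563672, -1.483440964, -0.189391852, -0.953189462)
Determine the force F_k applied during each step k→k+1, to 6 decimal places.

step 0→1:
  ẍ = (ẋ'−ẋ)/dt = (-1.510590417−-1.547793671)/0.020132 = 1.847966
  θ̈ = (θ̇'−θ̇)/dt = (-0.499669210−-0.362837716)/0.020132 = -6.796716
  sinθ=-0.118279, cosθ=0.992980
  F = (M+m)·ẍ + m·l·cosθ·θ̈ − m·l·sinθ·θ̇² = 4.066712 + -0.795228 − -0.001835 = 3.273319
step 1→2:
  ẍ = (ẋ'−ẋ)/dt = (-1.616129422−-1.510590417)/0.020132 = -5.242351
  θ̈ = (θ̇'−θ̇)/dt = (-0.318337746−-0.499669210)/0.020132 = 9.007126
  sinθ=-0.125529, cosθ=0.992090
  F = (M+m)·ẍ + m·l·cosθ·θ̈ − m·l·sinθ·θ̇² = -11.536537 + 1.052904 − -0.003693 = -10.479940
step 2→3:
  ẍ = (ẋ'−ẋ)/dt = (-1.603611564−-1.616129422)/0.020132 = 0.621789
  θ̈ = (θ̇'−θ̇)/dt = (-0.407204273−-0.318337746)/0.020132 = -4.414193
  sinθ=-0.135503, cosθ=0.990777
  F = (M+m)·ẍ + m·l·cosθ·θ̈ − m·l·sinθ·θ̇² = 1.368335 + -0.515322 − -0.001618 = 0.854631
step 3→4:
  ẍ = (ẋ'−ẋ)/dt = (-1.670364423−-1.603611564)/0.020132 = -3.315759
  θ̈ = (θ̇'−θ̇)/dt = (-0.320834115−-0.407204273)/0.020132 = 4.290193
  sinθ=-0.141849, cosθ=0.989888
  F = (M+m)·ẍ + m·l·cosθ·θ̈ − m·l·sinθ·θ̇² = -7.296798 + 0.500397 − -0.002771 = -6.793630
step 4→5:
  ẍ = (ẋ'−ẋ)/dt = (-1.561036180−-1.670364423)/0.020132 = 5.430570
  θ̈ = (θ̇'−θ̇)/dt = (-0.633310212−-0.320834115)/0.020132 = -15.521364
  sinθ=-0.149960, cosθ=0.988692
  F = (M+m)·ẍ + m·l·cosθ·θ̈ − m·l·sinθ·θ̇² = 11.950741 + -1.808184 − -0.001819 = 10.144376
step 5→6:
  ẍ = (ẋ'−ẋ)/dt = (-1.439241635−-1.561036180)/0.020132 = 6.049799
  θ̈ = (θ̇'−θ̇)/dt = (-0.976340948−-0.633310212)/0.020132 = -17.039079
  sinθ=-0.156342, cosθ=0.987703
  F = (M+m)·ẍ + m·l·cosθ·θ̈ − m·l·sinθ·θ̇² = 13.313441 + -1.983006 − -0.007389 = 11.337823
step 6→7:
  ẍ = (ẋ'−ẋ)/dt = (-1.483440964−-1.439241635)/0.020132 = -2.195476
  θ̈ = (θ̇'−θ̇)/dt = (-0.953189462−-0.976340948)/0.020132 = 1.149984
  sinθ=-0.168922, cosθ=0.985629
  F = (M+m)·ẍ + m·l·cosθ·θ̈ − m·l·sinθ·θ̇² = -4.831457 + 0.133554 − -0.018973 = -4.678930

F_0 = 3.273319 N
F_1 = -10.479940 N
F_2 = 0.854631 N
F_3 = -6.793630 N
F_4 = 10.144376 N
F_5 = 11.337823 N
F_6 = -4.678930 N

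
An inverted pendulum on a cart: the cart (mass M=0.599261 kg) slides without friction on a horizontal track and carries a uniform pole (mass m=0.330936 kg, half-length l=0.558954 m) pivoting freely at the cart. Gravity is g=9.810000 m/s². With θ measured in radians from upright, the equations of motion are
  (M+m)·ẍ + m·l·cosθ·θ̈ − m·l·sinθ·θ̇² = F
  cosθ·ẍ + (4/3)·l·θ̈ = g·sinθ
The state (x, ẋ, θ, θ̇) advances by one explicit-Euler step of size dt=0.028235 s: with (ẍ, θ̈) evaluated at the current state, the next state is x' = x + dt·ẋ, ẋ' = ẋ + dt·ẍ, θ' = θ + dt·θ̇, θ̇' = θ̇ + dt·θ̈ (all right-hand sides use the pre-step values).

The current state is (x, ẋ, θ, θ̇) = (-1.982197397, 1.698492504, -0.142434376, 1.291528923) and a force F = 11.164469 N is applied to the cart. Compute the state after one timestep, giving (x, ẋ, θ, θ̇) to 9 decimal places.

(-1.934240461, 2.169604562, -0.105968057, 0.613038051)

sinθ=-0.141953257, cosθ=0.989873362
temp = (F + m·l·θ̇²·sinθ)/(M+m) = (11.164469 + -0.043799960)/0.930197 = 11.955176204
θ̈ = (g·sinθ − cosθ·temp)/(l·(4/3 − m·cos²θ/(M+m))) = -24.030135360
ẍ = temp − m·l·θ̈·cosθ/(M+m) = 16.685392520
Euler: x'=-1.982197397+0.028235·1.698492504=-1.934240461, ẋ'=1.698492504+0.028235·16.685392520=2.169604562
       θ'=-0.142434376+0.028235·1.291528923=-0.105968057, θ̇'=1.291528923+0.028235·-24.030135360=0.613038051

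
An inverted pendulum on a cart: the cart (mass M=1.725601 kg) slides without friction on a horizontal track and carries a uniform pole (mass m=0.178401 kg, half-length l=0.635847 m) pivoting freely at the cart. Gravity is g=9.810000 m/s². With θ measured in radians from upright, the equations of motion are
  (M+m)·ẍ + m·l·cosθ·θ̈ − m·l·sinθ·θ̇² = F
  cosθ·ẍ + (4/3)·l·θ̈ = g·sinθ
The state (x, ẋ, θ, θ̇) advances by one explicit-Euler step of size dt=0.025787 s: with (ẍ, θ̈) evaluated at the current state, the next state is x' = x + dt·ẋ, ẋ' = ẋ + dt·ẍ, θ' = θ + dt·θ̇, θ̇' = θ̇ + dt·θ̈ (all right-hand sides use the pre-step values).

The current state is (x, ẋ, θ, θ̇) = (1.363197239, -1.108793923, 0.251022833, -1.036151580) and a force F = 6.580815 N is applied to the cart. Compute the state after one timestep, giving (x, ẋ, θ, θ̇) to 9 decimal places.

(1.334604770, -1.017515077, 0.224303592, -1.066325699)

sinθ=0.248394865, cosθ=0.968658862
temp = (F + m·l·θ̇²·sinθ)/(M+m) = (6.580815 + 0.030250957)/1.904002 = 3.472194859
θ̈ = (g·sinθ − cosθ·temp)/(l·(4/3 − m·cos²θ/(M+m))) = -1.170129111
ẍ = temp − m·l·θ̈·cosθ/(M+m) = 3.539723367
Euler: x'=1.363197239+0.025787·-1.108793923=1.334604770, ẋ'=-1.108793923+0.025787·3.539723367=-1.017515077
       θ'=0.251022833+0.025787·-1.036151580=0.224303592, θ̇'=-1.036151580+0.025787·-1.170129111=-1.066325699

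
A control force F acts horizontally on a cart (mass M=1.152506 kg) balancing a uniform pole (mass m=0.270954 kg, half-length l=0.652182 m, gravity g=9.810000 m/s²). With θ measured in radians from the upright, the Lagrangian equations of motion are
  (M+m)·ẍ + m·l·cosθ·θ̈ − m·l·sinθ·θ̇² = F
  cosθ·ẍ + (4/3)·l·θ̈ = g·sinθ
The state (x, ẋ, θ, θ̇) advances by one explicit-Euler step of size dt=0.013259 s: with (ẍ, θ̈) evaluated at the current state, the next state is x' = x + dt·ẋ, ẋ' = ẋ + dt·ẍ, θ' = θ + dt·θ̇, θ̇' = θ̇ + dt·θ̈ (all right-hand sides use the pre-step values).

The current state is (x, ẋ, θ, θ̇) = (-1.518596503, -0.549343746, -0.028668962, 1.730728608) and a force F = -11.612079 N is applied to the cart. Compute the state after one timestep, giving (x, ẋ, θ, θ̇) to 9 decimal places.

(-1.525880252, -0.675045908, -0.005721231, 1.870937197)

sinθ=-0.028665035, cosθ=0.999589073
temp = (F + m·l·θ̇²·sinθ)/(M+m) = (-11.612079 + -0.015173117)/1.423460 = -8.168302669
θ̈ = (g·sinθ − cosθ·temp)/(l·(4/3 − m·cos²θ/(M+m))) = 10.574597552
ẍ = temp − m·l·θ̈·cosθ/(M+m) = -9.480516030
Euler: x'=-1.518596503+0.013259·-0.549343746=-1.525880252, ẋ'=-0.549343746+0.013259·-9.480516030=-0.675045908
       θ'=-0.028668962+0.013259·1.730728608=-0.005721231, θ̇'=1.730728608+0.013259·10.574597552=1.870937197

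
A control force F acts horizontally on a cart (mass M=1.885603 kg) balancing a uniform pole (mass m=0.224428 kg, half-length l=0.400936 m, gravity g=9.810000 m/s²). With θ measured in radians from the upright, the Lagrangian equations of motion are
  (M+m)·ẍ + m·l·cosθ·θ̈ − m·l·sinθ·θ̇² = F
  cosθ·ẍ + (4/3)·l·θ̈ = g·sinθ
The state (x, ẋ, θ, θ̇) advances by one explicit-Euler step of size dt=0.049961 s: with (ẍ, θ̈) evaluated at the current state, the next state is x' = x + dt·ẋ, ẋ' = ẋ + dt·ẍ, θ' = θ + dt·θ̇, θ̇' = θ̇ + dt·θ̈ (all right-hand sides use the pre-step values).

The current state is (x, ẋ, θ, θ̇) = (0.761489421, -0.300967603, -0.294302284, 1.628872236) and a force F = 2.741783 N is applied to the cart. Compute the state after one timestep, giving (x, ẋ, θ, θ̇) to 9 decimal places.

sinθ=-0.290072203, cosθ=0.957004763
temp = (F + m·l·θ̇²·sinθ)/(M+m) = (2.741783 + -0.069251988)/2.110031 = 1.266583767
θ̈ = (g·sinθ − cosθ·temp)/(l·(4/3 − m·cos²θ/(M+m))) = -8.188759400
ẍ = temp − m·l·θ̈·cosθ/(M+m) = 1.600775318
Euler: x'=0.761489421+0.049961·-0.300967603=0.746452779, ẋ'=-0.300967603+0.049961·1.600775318=-0.220991267
       θ'=-0.294302284+0.049961·1.628872236=-0.212922198, θ̇'=1.628872236+0.049961·-8.188759400=1.219753628

(0.746452779, -0.220991267, -0.212922198, 1.219753628)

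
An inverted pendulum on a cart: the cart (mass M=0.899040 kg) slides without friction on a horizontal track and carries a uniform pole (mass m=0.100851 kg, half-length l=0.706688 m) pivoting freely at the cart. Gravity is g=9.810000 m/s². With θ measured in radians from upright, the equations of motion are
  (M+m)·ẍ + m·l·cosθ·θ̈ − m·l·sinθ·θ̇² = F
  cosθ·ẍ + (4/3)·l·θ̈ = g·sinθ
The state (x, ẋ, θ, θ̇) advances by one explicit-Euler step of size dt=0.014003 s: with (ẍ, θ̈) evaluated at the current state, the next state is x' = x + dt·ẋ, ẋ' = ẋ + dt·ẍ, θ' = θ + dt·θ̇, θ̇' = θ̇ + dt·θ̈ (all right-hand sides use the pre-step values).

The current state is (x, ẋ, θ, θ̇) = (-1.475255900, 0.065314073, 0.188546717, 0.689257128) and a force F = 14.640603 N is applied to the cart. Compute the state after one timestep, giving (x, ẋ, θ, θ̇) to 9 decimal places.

sinθ=0.187431566, cosθ=0.982277663
temp = (F + m·l·θ̇²·sinθ)/(M+m) = (14.640603 + 0.006346192)/0.999891 = 14.648545883
θ̈ = (g·sinθ − cosθ·temp)/(l·(4/3 − m·cos²θ/(M+m))) = -14.368139580
ẍ = temp − m·l·θ̈·cosθ/(M+m) = 15.654527566
Euler: x'=-1.475255900+0.014003·0.065314073=-1.474341307, ẋ'=0.065314073+0.014003·15.654527566=0.284524423
       θ'=0.188546717+0.014003·0.689257128=0.198198385, θ̇'=0.689257128+0.014003·-14.368139580=0.488060069

(-1.474341307, 0.284524423, 0.198198385, 0.488060069)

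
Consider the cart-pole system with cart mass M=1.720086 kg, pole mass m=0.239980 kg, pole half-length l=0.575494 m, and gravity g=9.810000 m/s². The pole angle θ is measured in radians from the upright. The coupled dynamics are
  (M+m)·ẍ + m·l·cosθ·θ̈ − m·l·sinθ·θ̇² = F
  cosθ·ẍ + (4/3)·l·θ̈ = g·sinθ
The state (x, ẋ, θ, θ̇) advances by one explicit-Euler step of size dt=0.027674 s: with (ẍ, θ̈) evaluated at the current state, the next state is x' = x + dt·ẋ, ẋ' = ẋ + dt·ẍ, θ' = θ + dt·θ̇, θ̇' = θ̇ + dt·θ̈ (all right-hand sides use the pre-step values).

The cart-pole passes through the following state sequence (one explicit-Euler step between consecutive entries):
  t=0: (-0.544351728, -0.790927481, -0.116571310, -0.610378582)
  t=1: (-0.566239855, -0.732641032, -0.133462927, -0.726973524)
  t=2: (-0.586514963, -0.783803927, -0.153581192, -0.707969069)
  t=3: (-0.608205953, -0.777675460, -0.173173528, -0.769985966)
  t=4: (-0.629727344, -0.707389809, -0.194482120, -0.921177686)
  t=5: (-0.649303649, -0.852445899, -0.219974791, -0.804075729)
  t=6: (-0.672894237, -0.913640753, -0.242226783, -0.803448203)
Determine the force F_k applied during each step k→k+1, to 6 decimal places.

F_0 = 3.556320 N
F_1 = -3.520003 N
F_2 = 0.138798 N
F_3 = 4.248993 N
F_4 = -9.677857 N
F_5 = -4.311707 N

step 0→1:
  ẍ = (ẋ'−ẋ)/dt = (-0.732641032−-0.790927481)/0.027674 = 2.106181
  θ̈ = (θ̇'−θ̇)/dt = (-0.726973524−-0.610378582)/0.027674 = -4.213158
  sinθ=-0.116307, cosθ=0.993213
  F = (M+m)·ẍ + m·l·cosθ·θ̈ − m·l·sinθ·θ̇² = 4.128253 + -0.577918 − -0.005984 = 3.556320
step 1→2:
  ẍ = (ẋ'−ẋ)/dt = (-0.783803927−-0.732641032)/0.027674 = -1.848771
  θ̈ = (θ̇'−θ̇)/dt = (-0.707969069−-0.726973524)/0.027674 = 0.686726
  sinθ=-0.133067, cosθ=0.991107
  F = (M+m)·ẍ + m·l·cosθ·θ̈ − m·l·sinθ·θ̇² = -3.623714 + 0.093998 − -0.009712 = -3.520003
step 2→3:
  ẍ = (ẋ'−ẋ)/dt = (-0.777675460−-0.783803927)/0.027674 = 0.221452
  θ̈ = (θ̇'−θ̇)/dt = (-0.769985966−-0.707969069)/0.027674 = -2.240981
  sinθ=-0.152978, cosθ=0.988230
  F = (M+m)·ẍ + m·l·cosθ·θ̈ − m·l·sinθ·θ̇² = 0.434061 + -0.305852 − -0.010589 = 0.138798
step 3→4:
  ẍ = (ẋ'−ẋ)/dt = (-0.707389809−-0.777675460)/0.027674 = 2.539772
  θ̈ = (θ̇'−θ̇)/dt = (-0.921177686−-0.769985966)/0.027674 = -5.463313
  sinθ=-0.172309, cosθ=0.985043
  F = (M+m)·ẍ + m·l·cosθ·θ̈ − m·l·sinθ·θ̇² = 4.978121 + -0.743237 − -0.014109 = 4.248993
step 4→5:
  ẍ = (ẋ'−ẋ)/dt = (-0.852445899−-0.707389809)/0.027674 = -5.241602
  θ̈ = (θ̇'−θ̇)/dt = (-0.804075729−-0.921177686)/0.027674 = 4.231479
  sinθ=-0.193258, cosθ=0.981148
  F = (M+m)·ẍ + m·l·cosθ·θ̈ − m·l·sinθ·θ̇² = -10.273886 + 0.573380 − -0.022649 = -9.677857
step 5→6:
  ẍ = (ẋ'−ẋ)/dt = (-0.913640753−-0.852445899)/0.027674 = -2.211276
  θ̈ = (θ̇'−θ̇)/dt = (-0.803448203−-0.804075729)/0.027674 = 0.022676
  sinθ=-0.218205, cosθ=0.975903
  F = (M+m)·ẍ + m·l·cosθ·θ̈ − m·l·sinθ·θ̇² = -4.334247 + 0.003056 − -0.019484 = -4.311707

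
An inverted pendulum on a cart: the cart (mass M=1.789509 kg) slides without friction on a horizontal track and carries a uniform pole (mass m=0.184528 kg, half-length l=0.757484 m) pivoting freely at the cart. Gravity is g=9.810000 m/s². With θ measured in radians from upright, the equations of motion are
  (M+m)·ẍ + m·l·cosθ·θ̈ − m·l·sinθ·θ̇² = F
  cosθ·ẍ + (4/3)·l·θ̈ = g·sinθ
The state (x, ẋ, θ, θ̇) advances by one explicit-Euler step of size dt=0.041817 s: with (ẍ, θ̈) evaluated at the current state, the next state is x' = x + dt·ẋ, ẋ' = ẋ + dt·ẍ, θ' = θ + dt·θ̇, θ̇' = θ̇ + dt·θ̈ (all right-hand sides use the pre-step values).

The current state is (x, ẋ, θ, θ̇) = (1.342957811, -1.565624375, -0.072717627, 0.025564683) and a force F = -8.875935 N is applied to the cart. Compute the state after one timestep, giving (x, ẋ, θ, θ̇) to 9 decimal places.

(1.277488097, -1.765502968, -0.071648589, 0.193435628)

sinθ=-0.072653557, cosθ=0.997357238
temp = (F + m·l·θ̇²·sinθ)/(M+m) = (-8.875935 + -0.000006637)/1.974037 = -4.496340057
θ̈ = (g·sinθ − cosθ·temp)/(l·(4/3 − m·cos²θ/(M+m))) = 4.014418652
ẍ = temp − m·l·θ̈·cosθ/(M+m) = -4.779840574
Euler: x'=1.342957811+0.041817·-1.565624375=1.277488097, ẋ'=-1.565624375+0.041817·-4.779840574=-1.765502968
       θ'=-0.072717627+0.041817·0.025564683=-0.071648589, θ̇'=0.025564683+0.041817·4.014418652=0.193435628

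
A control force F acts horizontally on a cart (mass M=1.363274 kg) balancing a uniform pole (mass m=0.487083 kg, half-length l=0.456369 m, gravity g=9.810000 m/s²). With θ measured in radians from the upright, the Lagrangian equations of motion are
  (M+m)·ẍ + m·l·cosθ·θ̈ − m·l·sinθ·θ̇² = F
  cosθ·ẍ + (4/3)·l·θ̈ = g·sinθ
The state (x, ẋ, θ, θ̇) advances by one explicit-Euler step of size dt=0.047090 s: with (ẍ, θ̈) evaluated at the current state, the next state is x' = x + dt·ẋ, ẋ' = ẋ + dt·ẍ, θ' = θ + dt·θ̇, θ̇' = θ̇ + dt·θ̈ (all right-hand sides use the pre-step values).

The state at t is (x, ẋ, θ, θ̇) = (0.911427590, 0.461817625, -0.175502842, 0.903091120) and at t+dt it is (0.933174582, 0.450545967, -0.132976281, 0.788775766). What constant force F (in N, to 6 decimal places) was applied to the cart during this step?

ẍ = (ẋ'−ẋ)/dt = (0.450545967−0.461817625)/0.047090 = -0.239364
θ̈ = (θ̇'−θ̇)/dt = (0.788775766−0.903091120)/0.047090 = -2.427593
sinθ=-0.174603, cosθ=0.984639
F = (M+m)·ẍ + m·l·cosθ·θ̈ − m·l·sinθ·θ̇² = -0.442909 + -0.531339 − -0.031654 = -0.942594

F = -0.942594 N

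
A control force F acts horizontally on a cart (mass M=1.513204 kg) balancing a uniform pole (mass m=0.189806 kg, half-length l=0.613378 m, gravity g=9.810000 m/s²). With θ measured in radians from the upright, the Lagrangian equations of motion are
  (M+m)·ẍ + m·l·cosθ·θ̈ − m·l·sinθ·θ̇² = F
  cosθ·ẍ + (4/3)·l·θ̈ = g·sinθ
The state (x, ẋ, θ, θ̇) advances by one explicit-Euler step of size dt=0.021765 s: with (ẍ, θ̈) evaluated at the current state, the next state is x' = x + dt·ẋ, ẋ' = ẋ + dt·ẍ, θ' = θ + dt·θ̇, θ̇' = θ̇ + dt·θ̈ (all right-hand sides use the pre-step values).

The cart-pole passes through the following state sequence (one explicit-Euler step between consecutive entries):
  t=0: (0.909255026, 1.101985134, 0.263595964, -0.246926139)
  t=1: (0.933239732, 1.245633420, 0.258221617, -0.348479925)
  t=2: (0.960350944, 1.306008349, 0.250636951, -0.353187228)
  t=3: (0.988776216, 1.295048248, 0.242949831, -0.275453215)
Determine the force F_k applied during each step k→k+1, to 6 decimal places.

step 0→1:
  ẍ = (ẋ'−ẋ)/dt = (1.245633420−1.101985134)/0.021765 = 6.599967
  θ̈ = (θ̇'−θ̇)/dt = (-0.348479925−-0.246926139)/0.021765 = -4.665922
  sinθ=0.260554, cosθ=0.965459
  F = (M+m)·ẍ + m·l·cosθ·θ̈ − m·l·sinθ·θ̇² = 11.239810 + -0.524457 − 0.001850 = 10.713504
step 1→2:
  ẍ = (ẋ'−ẋ)/dt = (1.306008349−1.245633420)/0.021765 = 2.773946
  θ̈ = (θ̇'−θ̇)/dt = (-0.353187228−-0.348479925)/0.021765 = -0.216279
  sinθ=0.255362, cosθ=0.966846
  F = (M+m)·ẍ + m·l·cosθ·θ̈ − m·l·sinθ·θ̇² = 4.724057 + -0.024345 − 0.003610 = 4.696102
step 2→3:
  ẍ = (ẋ'−ẋ)/dt = (1.295048248−1.306008349)/0.021765 = -0.503565
  θ̈ = (θ̇'−θ̇)/dt = (-0.275453215−-0.353187228)/0.021765 = 3.571514
  sinθ=0.248021, cosθ=0.968755
  F = (M+m)·ẍ + m·l·cosθ·θ̈ − m·l·sinθ·θ̇² = -0.857577 + 0.402814 − 0.003602 = -0.458365

F_0 = 10.713504 N
F_1 = 4.696102 N
F_2 = -0.458365 N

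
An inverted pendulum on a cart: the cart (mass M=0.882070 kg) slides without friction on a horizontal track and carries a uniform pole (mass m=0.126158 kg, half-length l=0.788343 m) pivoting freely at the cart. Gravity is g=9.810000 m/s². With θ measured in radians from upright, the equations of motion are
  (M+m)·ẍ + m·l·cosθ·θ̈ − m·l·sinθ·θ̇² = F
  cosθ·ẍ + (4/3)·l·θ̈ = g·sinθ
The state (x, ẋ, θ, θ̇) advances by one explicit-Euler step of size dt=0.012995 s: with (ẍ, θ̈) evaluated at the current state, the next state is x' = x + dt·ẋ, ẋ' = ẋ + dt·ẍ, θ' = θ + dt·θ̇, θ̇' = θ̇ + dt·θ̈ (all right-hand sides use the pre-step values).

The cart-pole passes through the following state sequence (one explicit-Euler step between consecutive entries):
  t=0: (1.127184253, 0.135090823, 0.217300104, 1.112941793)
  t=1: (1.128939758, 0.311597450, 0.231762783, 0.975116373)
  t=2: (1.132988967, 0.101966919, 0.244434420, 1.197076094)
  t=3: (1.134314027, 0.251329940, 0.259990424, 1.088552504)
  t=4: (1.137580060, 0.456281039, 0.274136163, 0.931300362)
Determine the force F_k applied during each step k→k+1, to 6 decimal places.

F_0 = 12.637831 N
F_1 = -14.632758 N
F_2 = 10.748081 N
F_3 = 14.707943 N

step 0→1:
  ẍ = (ẋ'−ẋ)/dt = (0.311597450−0.135090823)/0.012995 = 13.582657
  θ̈ = (θ̇'−θ̇)/dt = (0.975116373−1.112941793)/0.012995 = -10.606035
  sinθ=0.215594, cosθ=0.976483
  F = (M+m)·ẍ + m·l·cosθ·θ̈ − m·l·sinθ·θ̇² = 13.694415 + -1.030025 − 0.026559 = 12.637831
step 1→2:
  ẍ = (ẋ'−ẋ)/dt = (0.101966919−0.311597450)/0.012995 = -16.131630
  θ̈ = (θ̇'−θ̇)/dt = (1.197076094−0.975116373)/0.012995 = 17.080394
  sinθ=0.229694, cosθ=0.973263
  F = (M+m)·ẍ + m·l·cosθ·θ̈ − m·l·sinθ·θ̇² = -16.264361 + 1.653325 − 0.021722 = -14.632758
step 2→3:
  ẍ = (ẋ'−ẋ)/dt = (0.251329940−0.101966919)/0.012995 = 11.493884
  θ̈ = (θ̇'−θ̇)/dt = (1.088552504−1.197076094)/0.012995 = -8.351181
  sinθ=0.242008, cosθ=0.970274
  F = (M+m)·ẍ + m·l·cosθ·θ̈ − m·l·sinθ·θ̇² = 11.588456 + -0.805884 − 0.034491 = 10.748081
step 3→4:
  ẍ = (ẋ'−ẋ)/dt = (0.456281039−0.251329940)/0.012995 = 15.771535
  θ̈ = (θ̇'−θ̇)/dt = (0.931300362−1.088552504)/0.012995 = -12.100973
  sinθ=0.257071, cosθ=0.966392
  F = (M+m)·ẍ + m·l·cosθ·θ̈ − m·l·sinθ·θ̇² = 15.901303 + -1.163065 − 0.030296 = 14.707943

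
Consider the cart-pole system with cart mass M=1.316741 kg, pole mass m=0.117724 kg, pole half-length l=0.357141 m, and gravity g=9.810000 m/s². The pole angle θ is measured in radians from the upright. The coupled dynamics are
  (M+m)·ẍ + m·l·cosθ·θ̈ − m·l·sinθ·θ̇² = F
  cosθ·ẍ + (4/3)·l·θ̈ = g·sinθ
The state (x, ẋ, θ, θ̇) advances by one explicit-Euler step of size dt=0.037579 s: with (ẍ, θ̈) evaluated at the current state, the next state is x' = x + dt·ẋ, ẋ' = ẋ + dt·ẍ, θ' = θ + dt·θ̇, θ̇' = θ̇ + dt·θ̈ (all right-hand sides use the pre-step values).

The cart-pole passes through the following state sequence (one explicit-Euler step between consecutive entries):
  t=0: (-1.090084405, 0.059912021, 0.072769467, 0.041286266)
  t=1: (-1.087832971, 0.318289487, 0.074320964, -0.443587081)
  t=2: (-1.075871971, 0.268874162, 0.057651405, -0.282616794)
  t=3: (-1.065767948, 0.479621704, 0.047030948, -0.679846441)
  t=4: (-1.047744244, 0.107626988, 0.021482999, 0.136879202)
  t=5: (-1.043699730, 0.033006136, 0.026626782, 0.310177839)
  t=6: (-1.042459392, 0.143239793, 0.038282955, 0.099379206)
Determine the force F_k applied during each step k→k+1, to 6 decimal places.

step 0→1:
  ẍ = (ẋ'−ẋ)/dt = (0.318289487−0.059912021)/0.037579 = 6.875581
  θ̈ = (θ̇'−θ̇)/dt = (-0.443587081−0.041286266)/0.037579 = -12.902774
  sinθ=0.072705, cosθ=0.997353
  F = (M+m)·ẍ + m·l·cosθ·θ̈ − m·l·sinθ·θ̇² = 9.862781 + -0.541049 − 0.000005 = 9.321726
step 1→2:
  ẍ = (ẋ'−ẋ)/dt = (0.268874162−0.318289487)/0.037579 = -1.314972
  θ̈ = (θ̇'−θ̇)/dt = (-0.282616794−-0.443587081)/0.037579 = 4.283517
  sinθ=0.074253, cosθ=0.997239
  F = (M+m)·ẍ + m·l·cosθ·θ̈ − m·l·sinθ·θ̇² = -1.886281 + 0.179599 − 0.000614 = -1.707296
step 2→3:
  ẍ = (ẋ'−ẋ)/dt = (0.479621704−0.268874162)/0.037579 = 5.608120
  θ̈ = (θ̇'−θ̇)/dt = (-0.679846441−-0.282616794)/0.037579 = -10.570522
  sinθ=0.057619, cosθ=0.998339
  F = (M+m)·ẍ + m·l·cosθ·θ̈ − m·l·sinθ·θ̇² = 8.044652 + -0.443689 − 0.000193 = 7.600769
step 3→4:
  ẍ = (ẋ'−ẋ)/dt = (0.107626988−0.479621704)/0.037579 = -9.899005
  θ̈ = (θ̇'−θ̇)/dt = (0.136879202−-0.679846441)/0.037579 = 21.733565
  sinθ=0.047014, cosθ=0.998894
  F = (M+m)·ẍ + m·l·cosθ·θ̈ − m·l·sinθ·θ̇² = -14.199776 + 0.912757 − 0.000914 = -13.287933
step 4→5:
  ẍ = (ẋ'−ẋ)/dt = (0.033006136−0.107626988)/0.037579 = -1.985706
  θ̈ = (θ̇'−θ̇)/dt = (0.310177839−0.136879202)/0.037579 = 4.611582
  sinθ=0.021481, cosθ=0.999769
  F = (M+m)·ẍ + m·l·cosθ·θ̈ − m·l·sinθ·θ̇² = -2.848426 + 0.193845 − 0.000017 = -2.654598
step 5→6:
  ẍ = (ẋ'−ẋ)/dt = (0.143239793−0.033006136)/0.037579 = 2.933385
  θ̈ = (θ̇'−θ̇)/dt = (0.099379206−0.310177839)/0.037579 = -5.609480
  sinθ=0.026624, cosθ=0.999646
  F = (M+m)·ẍ + m·l·cosθ·θ̈ − m·l·sinθ·θ̇² = 4.207837 + -0.235762 − 0.000108 = 3.971968

F_0 = 9.321726 N
F_1 = -1.707296 N
F_2 = 7.600769 N
F_3 = -13.287933 N
F_4 = -2.654598 N
F_5 = 3.971968 N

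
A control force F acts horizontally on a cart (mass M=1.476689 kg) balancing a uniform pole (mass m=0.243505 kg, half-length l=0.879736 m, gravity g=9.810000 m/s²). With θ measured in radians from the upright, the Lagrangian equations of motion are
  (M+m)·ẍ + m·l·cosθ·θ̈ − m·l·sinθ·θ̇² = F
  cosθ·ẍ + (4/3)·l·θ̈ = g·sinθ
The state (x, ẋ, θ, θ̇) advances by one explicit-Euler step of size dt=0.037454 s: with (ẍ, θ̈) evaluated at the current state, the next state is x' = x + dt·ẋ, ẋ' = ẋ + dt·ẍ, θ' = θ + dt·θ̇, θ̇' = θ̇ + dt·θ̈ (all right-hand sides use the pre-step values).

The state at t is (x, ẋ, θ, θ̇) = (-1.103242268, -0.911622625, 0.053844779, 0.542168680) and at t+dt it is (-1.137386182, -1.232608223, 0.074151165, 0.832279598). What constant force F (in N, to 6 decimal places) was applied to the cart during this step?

ẍ = (ẋ'−ẋ)/dt = (-1.232608223−-0.911622625)/0.037454 = -8.570129
θ̈ = (θ̇'−θ̇)/dt = (0.832279598−0.542168680)/0.037454 = 7.745793
sinθ=0.053819, cosθ=0.998551
F = (M+m)·ẍ + m·l·cosθ·θ̈ − m·l·sinθ·θ̇² = -14.742284 + 1.656900 − 0.003389 = -13.088773

F = -13.088773 N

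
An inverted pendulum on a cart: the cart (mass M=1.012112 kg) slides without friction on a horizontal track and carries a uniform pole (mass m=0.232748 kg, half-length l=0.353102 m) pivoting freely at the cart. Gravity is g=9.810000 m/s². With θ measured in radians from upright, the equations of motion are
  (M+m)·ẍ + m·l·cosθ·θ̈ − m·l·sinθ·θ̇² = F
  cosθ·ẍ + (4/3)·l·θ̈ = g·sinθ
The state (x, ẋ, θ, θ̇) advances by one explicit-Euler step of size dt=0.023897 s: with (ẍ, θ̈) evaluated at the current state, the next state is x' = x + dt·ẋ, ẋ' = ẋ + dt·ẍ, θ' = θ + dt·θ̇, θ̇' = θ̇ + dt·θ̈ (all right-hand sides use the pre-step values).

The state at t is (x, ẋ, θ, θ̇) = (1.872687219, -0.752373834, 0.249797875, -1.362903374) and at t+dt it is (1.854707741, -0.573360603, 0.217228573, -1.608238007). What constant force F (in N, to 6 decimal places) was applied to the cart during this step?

ẍ = (ẋ'−ẋ)/dt = (-0.573360603−-0.752373834)/0.023897 = 7.491034
θ̈ = (θ̇'−θ̇)/dt = (-1.608238007−-1.362903374)/0.023897 = -10.266336
sinθ=0.247208, cosθ=0.968962
F = (M+m)·ẍ + m·l·cosθ·θ̈ − m·l·sinθ·θ̇² = 9.325288 + -0.817539 − 0.037738 = 8.470011

F = 8.470011 N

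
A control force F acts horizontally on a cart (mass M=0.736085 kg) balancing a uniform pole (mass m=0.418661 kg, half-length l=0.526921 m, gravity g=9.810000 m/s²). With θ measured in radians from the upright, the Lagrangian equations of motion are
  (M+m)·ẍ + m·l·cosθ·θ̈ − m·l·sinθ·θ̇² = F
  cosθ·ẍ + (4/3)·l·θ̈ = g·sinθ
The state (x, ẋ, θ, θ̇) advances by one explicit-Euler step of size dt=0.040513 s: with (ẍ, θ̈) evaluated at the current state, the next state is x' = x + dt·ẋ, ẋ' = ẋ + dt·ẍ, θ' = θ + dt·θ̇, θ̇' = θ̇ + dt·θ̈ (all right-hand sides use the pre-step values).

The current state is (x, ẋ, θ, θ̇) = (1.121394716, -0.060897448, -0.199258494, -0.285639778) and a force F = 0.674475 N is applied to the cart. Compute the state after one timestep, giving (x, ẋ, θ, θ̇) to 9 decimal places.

(1.118927578, -0.000650800, -0.210830618, -0.481670198)

sinθ=-0.197942551, cosθ=0.980213623
temp = (F + m·l·θ̇²·sinθ)/(M+m) = (0.674475 + -0.003562743)/1.154746 = 0.581004183
θ̈ = (g·sinθ − cosθ·temp)/(l·(4/3 − m·cos²θ/(M+m))) = -4.838704130
ẍ = temp − m·l·θ̈·cosθ/(M+m) = 1.487094207
Euler: x'=1.121394716+0.040513·-0.060897448=1.118927578, ẋ'=-0.060897448+0.040513·1.487094207=-0.000650800
       θ'=-0.199258494+0.040513·-0.285639778=-0.210830618, θ̇'=-0.285639778+0.040513·-4.838704130=-0.481670198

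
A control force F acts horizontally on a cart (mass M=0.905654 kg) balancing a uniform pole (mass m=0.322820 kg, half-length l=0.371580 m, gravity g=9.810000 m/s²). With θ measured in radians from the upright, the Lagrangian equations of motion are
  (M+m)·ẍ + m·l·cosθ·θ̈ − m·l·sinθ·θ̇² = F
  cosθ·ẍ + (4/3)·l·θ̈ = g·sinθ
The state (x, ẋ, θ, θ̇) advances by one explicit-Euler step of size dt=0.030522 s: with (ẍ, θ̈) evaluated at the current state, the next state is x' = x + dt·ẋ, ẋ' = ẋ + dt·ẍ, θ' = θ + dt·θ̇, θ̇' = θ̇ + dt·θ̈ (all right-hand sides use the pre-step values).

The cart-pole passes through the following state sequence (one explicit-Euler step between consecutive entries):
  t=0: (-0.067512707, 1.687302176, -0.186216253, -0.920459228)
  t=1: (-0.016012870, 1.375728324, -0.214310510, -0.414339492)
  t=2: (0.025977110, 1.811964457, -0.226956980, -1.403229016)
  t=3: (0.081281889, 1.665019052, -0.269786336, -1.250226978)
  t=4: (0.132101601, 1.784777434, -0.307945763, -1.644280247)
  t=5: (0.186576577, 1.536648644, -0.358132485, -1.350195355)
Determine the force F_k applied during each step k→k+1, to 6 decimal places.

step 0→1:
  ẍ = (ẋ'−ẋ)/dt = (1.375728324−1.687302176)/0.030522 = -10.208173
  θ̈ = (θ̇'−θ̇)/dt = (-0.414339492−-0.920459228)/0.030522 = 16.582129
  sinθ=-0.185142, cosθ=0.982712
  F = (M+m)·ẍ + m·l·cosθ·θ̈ − m·l·sinθ·θ̇² = -12.540475 + 1.954696 − -0.018816 = -10.566963
step 1→2:
  ẍ = (ẋ'−ẋ)/dt = (1.811964457−1.375728324)/0.030522 = 14.292515
  θ̈ = (θ̇'−θ̇)/dt = (-1.403229016−-0.414339492)/0.030522 = -32.399237
  sinθ=-0.212674, cosθ=0.977123
  F = (M+m)·ẍ + m·l·cosθ·θ̈ − m·l·sinθ·θ̇² = 17.557983 + -3.797492 − -0.004380 = 13.764870
step 2→3:
  ẍ = (ẋ'−ẋ)/dt = (1.665019052−1.811964457)/0.030522 = -4.814409
  θ̈ = (θ̇'−θ̇)/dt = (-1.250226978−-1.403229016)/0.030522 = 5.012844
  sinθ=-0.225014, cosθ=0.974356
  F = (M+m)·ẍ + m·l·cosθ·θ̈ − m·l·sinθ·θ̇² = -5.914377 + 0.585888 − -0.053147 = -5.275342
step 3→4:
  ẍ = (ẋ'−ẋ)/dt = (1.784777434−1.665019052)/0.030522 = 3.923674
  θ̈ = (θ̇'−θ̇)/dt = (-1.644280247−-1.250226978)/0.030522 = -12.910467
  sinθ=-0.266526, cosθ=0.963828
  F = (M+m)·ẍ + m·l·cosθ·θ̈ − m·l·sinθ·θ̇² = 4.820132 + -1.492637 − -0.049972 = 3.377467
step 4→5:
  ẍ = (ẋ'−ẋ)/dt = (1.536648644−1.784777434)/0.030522 = -8.129506
  θ̈ = (θ̇'−θ̇)/dt = (-1.350195355−-1.644280247)/0.030522 = 9.635178
  sinθ=-0.303102, cosθ=0.952958
  F = (M+m)·ẍ + m·l·cosθ·θ̈ − m·l·sinθ·θ̇² = -9.986887 + 1.101403 − -0.098300 = -8.787184

F_0 = -10.566963 N
F_1 = 13.764870 N
F_2 = -5.275342 N
F_3 = 3.377467 N
F_4 = -8.787184 N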